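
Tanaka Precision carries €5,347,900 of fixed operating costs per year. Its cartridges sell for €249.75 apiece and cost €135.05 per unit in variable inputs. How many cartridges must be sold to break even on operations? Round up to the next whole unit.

Each unit contributes €249.75 − €135.05 = €114.70.
Units to break even: €5,347,900 ÷ €114.70 = 46,625.11, rounded up to 46,626.

46,626 cartridges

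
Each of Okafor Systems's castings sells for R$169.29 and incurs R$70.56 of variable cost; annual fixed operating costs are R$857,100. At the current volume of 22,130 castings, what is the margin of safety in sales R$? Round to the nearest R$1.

R$2,276,739

Unit CM = price − variable cost = R$169.29 − R$70.56 = R$98.73. Break-even units = R$857,100 ÷ R$98.73 = 8,681.25; break-even revenue = 8,681.25 × R$169.29 = R$1,469,649.13.
Actual sales revenue = 22,130 × R$169.29 = R$3,746,387.70.
Margin of safety = R$3,746,387.70 − R$1,469,649.13 = R$2,276,739.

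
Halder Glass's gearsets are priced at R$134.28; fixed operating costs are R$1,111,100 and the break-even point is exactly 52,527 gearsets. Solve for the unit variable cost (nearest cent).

R$113.13

Contribution per unit must be FC / Q = R$1,111,100 / 52,527 = R$21.1529.
Variable cost per unit = R$134.28 − R$21.1529 = R$113.13.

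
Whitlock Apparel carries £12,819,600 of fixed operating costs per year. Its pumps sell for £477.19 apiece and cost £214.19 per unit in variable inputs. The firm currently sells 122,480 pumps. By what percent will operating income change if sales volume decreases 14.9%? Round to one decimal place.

-24.7%

At 122,480 units, contribution = 122,480 × £263.00 = £32,212,240.00.
Subtracting fixed costs: EBIT = £32,212,240.00 − £12,819,600 = £19,392,640.00.
Degree of operating leverage = £32,212,240.00 / £19,392,640.00 = 1.6611.
So EBIT moves 1.6611 × (-14.9%) = -24.7%.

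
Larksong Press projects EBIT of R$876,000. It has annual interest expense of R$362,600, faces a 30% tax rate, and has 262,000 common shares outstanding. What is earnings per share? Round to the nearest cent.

R$1.37

Pre-tax income = R$876,000 − R$362,600.00 = R$513,400.00.
After tax at 30%: net income = R$513,400.00 × 0.70 = R$359,380.00.
EPS = R$359,380.00 ÷ 262,000 = R$1.37.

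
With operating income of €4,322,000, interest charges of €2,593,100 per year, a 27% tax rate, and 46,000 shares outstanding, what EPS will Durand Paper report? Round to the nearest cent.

€27.44

Interest = €2,593,100.00, so EBT = €4,322,000 − €2,593,100.00 = €1,728,900.00.
After tax at 27%: net income = €1,728,900.00 × 0.73 = €1,262,097.00.
EPS = €1,262,097.00 ÷ 46,000 = €27.44.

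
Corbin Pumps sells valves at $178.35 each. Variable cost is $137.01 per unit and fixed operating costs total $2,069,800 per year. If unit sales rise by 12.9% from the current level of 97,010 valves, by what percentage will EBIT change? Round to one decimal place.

Contribution at this volume is 97,010 × $41.34 = $4,010,393.40.
Subtracting fixed costs: EBIT = $4,010,393.40 − $2,069,800 = $1,940,593.40.
Degree of operating leverage = $4,010,393.40 / $1,940,593.40 = 2.0666.
%ΔEBIT = DOL × %ΔSales = 2.0666 × +12.9% = +26.7%.

+26.7%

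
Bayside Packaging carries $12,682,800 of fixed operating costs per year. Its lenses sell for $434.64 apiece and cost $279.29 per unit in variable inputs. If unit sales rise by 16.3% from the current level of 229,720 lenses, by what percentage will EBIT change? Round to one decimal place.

+25.3%

At 229,720 units, contribution = 229,720 × $155.35 = $35,687,002.00.
EBIT = $35,687,002.00 − $12,682,800 = $23,004,202.00.
DOL = contribution ÷ EBIT = $35,687,002.00 ÷ $23,004,202.00 = 1.5513.
So EBIT moves 1.5513 × (+16.3%) = +25.3%.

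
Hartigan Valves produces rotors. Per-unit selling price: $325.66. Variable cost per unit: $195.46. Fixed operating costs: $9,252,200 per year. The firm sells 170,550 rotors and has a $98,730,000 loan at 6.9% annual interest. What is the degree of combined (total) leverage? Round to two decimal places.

3.62

At 170,550 units, contribution = 170,550 × $130.20 = $22,205,610.00.
EBIT = $22,205,610.00 − $9,252,200 = $12,953,410.00. Interest = $6,812,370.00.
DOL = $22,205,610.00 ÷ $12,953,410.00 = 1.7143; DFL = $12,953,410.00 ÷ $6,141,040.00 = 2.1093.
DCL = DOL × DFL = 1.7143 × 2.1093 = 3.6160.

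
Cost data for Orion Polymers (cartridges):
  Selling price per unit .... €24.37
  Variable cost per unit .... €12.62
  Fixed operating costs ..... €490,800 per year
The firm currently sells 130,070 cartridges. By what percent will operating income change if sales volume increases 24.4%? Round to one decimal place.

+35.9%

Contribution at this volume is 130,070 × €11.75 = €1,528,322.50.
Subtracting fixed costs: EBIT = €1,528,322.50 − €490,800 = €1,037,522.50.
So DOL = total CM / EBIT = €1,528,322.50 / €1,037,522.50 = 1.4730.
%ΔEBIT = DOL × %ΔSales = 1.4730 × +24.4% = +35.9%.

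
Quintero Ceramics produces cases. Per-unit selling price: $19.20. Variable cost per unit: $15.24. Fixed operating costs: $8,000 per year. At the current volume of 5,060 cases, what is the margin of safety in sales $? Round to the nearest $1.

$58,364

Contribution margin per unit = $19.20 − $15.24 = $3.96. Break-even units = $8,000 ÷ $3.96 = 2,020.20; break-even revenue = 2,020.20 × $19.20 = $38,787.88.
Current sales = 5,060 × $19.20 = $97,152.00.
Margin of safety = $97,152.00 − $38,787.88 = $58,364.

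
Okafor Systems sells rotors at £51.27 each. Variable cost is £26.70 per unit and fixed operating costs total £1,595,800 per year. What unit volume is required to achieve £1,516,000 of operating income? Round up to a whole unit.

Contribution margin per unit = £51.27 − £26.70 = £24.57.
Need Q such that Q × £24.57 − £1,595,800 = £1,516,000, i.e. Q = £3,111,800 / £24.57 = 126,650.39 → 126,651.

126,651 rotors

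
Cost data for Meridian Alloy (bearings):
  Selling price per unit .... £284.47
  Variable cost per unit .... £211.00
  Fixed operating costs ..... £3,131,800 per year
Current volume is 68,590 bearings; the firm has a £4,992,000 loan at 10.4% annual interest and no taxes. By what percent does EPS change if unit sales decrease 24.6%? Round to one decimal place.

Total contribution margin = 68,590 × £73.47 = £5,039,307.30.
Subtracting fixed costs: EBIT = £5,039,307.30 − £3,131,800 = £1,907,507.30.
Interest = £519,168.00, so EBIT − I = £1,388,339.30.
DCL = total CM / (EBIT − I) = £5,039,307.30 / £1,388,339.30 = 3.6297.
EPS therefore changes by 3.6297 × (-24.6%) = -89.3%.

-89.3%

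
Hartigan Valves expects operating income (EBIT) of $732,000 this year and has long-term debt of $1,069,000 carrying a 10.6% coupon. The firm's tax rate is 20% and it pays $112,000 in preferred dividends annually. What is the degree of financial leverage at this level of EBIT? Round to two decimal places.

Annual interest charges come to $113,314.00.
Pre-tax preferred-dividend burden = $112,000 ÷ (1 − 0.20) = $140,000.00.
DFL = EBIT ÷ [EBIT − I − D_p/(1−t)] = $732,000 ÷ [$732,000 − $113,314.00 − $140,000.00] = $732,000 ÷ $478,686.00 = 1.5292.

1.53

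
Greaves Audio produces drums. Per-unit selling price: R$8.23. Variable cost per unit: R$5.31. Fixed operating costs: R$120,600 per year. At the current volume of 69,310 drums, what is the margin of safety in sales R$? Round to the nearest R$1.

R$230,511

Contribution margin per unit = R$8.23 − R$5.31 = R$2.92. Break-even units = R$120,600 ÷ R$2.92 = 41,301.37; break-even revenue = 41,301.37 × R$8.23 = R$339,910.27.
Current sales = 69,310 × R$8.23 = R$570,421.30.
Margin of safety = R$570,421.30 − R$339,910.27 = R$230,511.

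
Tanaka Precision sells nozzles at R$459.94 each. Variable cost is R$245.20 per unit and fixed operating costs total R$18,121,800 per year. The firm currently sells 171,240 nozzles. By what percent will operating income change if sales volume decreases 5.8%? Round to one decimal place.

At 171,240 units, contribution = 171,240 × R$214.74 = R$36,772,077.60.
Operating income = contribution − fixed costs = R$36,772,077.60 − R$18,121,800 = R$18,650,277.60.
DOL = contribution ÷ EBIT = R$36,772,077.60 ÷ R$18,650,277.60 = 1.9717.
Operating income changes by 1.9717 × -5.8% = -11.4%.

-11.4%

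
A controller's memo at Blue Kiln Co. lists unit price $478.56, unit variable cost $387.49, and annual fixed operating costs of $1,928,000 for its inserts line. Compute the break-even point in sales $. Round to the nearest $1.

$10,131,368

Contribution margin per unit = $478.56 − $387.49 = $91.07, a CM ratio of $91.07 ÷ $478.56 = 0.1903.
Break-even sales = FC ÷ CM ratio = $1,928,000 × $478.56 / $91.07 = $10,131,368.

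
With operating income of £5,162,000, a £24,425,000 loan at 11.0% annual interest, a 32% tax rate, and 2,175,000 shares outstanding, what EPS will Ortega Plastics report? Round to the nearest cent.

Pre-tax income = £5,162,000 − £2,686,750.00 = £2,475,250.00.
Net income = £2,475,250.00 × (1 − 0.32) = £1,683,170.00.
EPS = £1,683,170.00 ÷ 2,175,000 = £0.77.

£0.77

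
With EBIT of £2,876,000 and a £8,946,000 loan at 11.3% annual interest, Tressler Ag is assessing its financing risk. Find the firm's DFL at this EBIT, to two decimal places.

1.54

Annual interest charges come to £1,010,898.00.
Degree of financial leverage = EBIT / (EBIT − interest) = £2,876,000 / £1,865,102.00 = 1.5420.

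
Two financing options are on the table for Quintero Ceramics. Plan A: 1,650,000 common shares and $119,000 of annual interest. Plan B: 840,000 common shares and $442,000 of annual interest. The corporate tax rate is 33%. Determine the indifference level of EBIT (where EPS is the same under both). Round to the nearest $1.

At indifference, (EBIT − 119,000)(1 − t)/1,650,000 = (EBIT − 442,000)(1 − t)/840,000.
The (1 − t) factor cancels: (EBIT − 119,000) × 840,000 = (EBIT − 442,000) × 1,650,000.
Solving, EBIT = (442,000·1,650,000 − 119,000·840,000) / (1,650,000 − 840,000) = 629,340,000,000 / 810,000 = 776,962.96.

$776,963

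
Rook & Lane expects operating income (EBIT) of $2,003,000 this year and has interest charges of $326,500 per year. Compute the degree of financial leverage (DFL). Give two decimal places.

Interest = $326,500.00.
DFL = EBIT ÷ (EBIT − I) = $2,003,000 ÷ ($2,003,000 − $326,500.00) = $2,003,000 ÷ $1,676,500.00 = 1.1948.

1.19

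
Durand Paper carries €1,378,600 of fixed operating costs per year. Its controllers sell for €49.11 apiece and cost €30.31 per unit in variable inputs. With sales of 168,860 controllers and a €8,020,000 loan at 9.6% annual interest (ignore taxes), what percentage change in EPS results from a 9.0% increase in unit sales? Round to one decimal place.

+27.8%

At 168,860 units, contribution = 168,860 × €18.80 = €3,174,568.00.
Operating income = contribution − fixed costs = €3,174,568.00 − €1,378,600 = €1,795,968.00.
Interest = €769,920.00, so EBIT − I = €1,026,048.00.
DCL = total CM / (EBIT − I) = €3,174,568.00 / €1,026,048.00 = 3.0940.
%ΔEPS = DCL × %ΔSales = 3.0940 × +9.0% = +27.8%.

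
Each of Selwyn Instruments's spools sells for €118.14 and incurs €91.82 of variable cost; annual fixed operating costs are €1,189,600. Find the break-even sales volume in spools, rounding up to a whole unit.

Each unit contributes €118.14 − €91.82 = €26.32.
Units to break even: €1,189,600 ÷ €26.32 = 45,197.57, rounded up to 45,198.

45,198 spools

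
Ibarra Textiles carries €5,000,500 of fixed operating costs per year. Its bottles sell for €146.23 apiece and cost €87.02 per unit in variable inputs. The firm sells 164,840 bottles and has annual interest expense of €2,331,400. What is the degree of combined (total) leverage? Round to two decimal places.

4.02

At 164,840 units, contribution = 164,840 × €59.21 = €9,760,176.40.
Subtracting fixed costs: EBIT = €9,760,176.40 − €5,000,500 = €4,759,676.40. Interest = €2,331,400.00, so EBIT − I = €2,428,276.40.
DCL = contribution ÷ (EBIT − I) = €9,760,176.40 ÷ €2,428,276.40 = 4.0194.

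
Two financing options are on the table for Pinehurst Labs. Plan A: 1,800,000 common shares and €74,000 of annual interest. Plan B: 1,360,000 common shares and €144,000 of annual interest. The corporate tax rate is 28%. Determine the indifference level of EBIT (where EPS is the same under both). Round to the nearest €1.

Set EPS_A = EPS_B: (EBIT − €74,000)(1 − 0.28) ÷ 1,800,000 = (EBIT − €144,000)(1 − 0.28) ÷ 1,360,000.
Cancelling (1 − t) and cross-multiplying: 1,360,000·(EBIT − 74,000) = 1,800,000·(EBIT − 144,000).
Solving, EBIT = (144,000·1,800,000 − 74,000·1,360,000) / (1,800,000 − 1,360,000) = 158,560,000,000 / 440,000 = 360,363.64.

€360,364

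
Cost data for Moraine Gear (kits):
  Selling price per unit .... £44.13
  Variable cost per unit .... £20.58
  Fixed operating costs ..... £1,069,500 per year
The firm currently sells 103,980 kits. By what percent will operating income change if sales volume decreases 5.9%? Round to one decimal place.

Total contribution margin = 103,980 × £23.55 = £2,448,729.00.
Operating income = contribution − fixed costs = £2,448,729.00 − £1,069,500 = £1,379,229.00.
Degree of operating leverage = £2,448,729.00 / £1,379,229.00 = 1.7754.
%ΔEBIT = DOL × %ΔSales = 1.7754 × -5.9% = -10.5%.

-10.5%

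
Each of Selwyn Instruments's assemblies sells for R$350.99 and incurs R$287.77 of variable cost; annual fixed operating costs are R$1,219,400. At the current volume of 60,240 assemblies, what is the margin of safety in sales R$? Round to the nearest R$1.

Each unit contributes R$350.99 − R$287.77 = R$63.22. Break-even units = R$1,219,400 ÷ R$63.22 = 19,288.20; break-even revenue = 19,288.20 × R$350.99 = R$6,769,965.30.
Current sales = 60,240 × R$350.99 = R$21,143,637.60.
Margin of safety = R$21,143,637.60 − R$6,769,965.30 = R$14,373,672.

R$14,373,672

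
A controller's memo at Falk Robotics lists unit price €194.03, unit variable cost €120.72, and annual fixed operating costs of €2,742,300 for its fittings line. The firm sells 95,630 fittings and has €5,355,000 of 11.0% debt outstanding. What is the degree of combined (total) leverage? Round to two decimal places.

At 95,630 units, contribution = 95,630 × €73.31 = €7,010,635.30.
Subtracting fixed costs: EBIT = €7,010,635.30 − €2,742,300 = €4,268,335.30. Interest = €589,050.00, so EBIT − I = €3,679,285.30.
Degree of total leverage = total CM / (EBIT − interest) = €7,010,635.30 / €3,679,285.30 = 1.9054.

1.91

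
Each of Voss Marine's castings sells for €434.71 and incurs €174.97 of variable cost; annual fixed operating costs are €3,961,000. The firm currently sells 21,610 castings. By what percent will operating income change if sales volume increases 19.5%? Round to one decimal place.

At 21,610 units, contribution = 21,610 × €259.74 = €5,612,981.40.
Operating income = contribution − fixed costs = €5,612,981.40 − €3,961,000 = €1,651,981.40.
So DOL = total CM / EBIT = €5,612,981.40 / €1,651,981.40 = 3.3977.
Operating income changes by 3.3977 × +19.5% = +66.3%.

+66.3%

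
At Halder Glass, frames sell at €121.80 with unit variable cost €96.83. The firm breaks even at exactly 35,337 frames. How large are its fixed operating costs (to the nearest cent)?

Unit CM = price − variable cost = €121.80 − €96.83 = €24.97.
Since BE = FC / CM, FC = 35,337 × €24.97 = €882,364.89.

€882,364.89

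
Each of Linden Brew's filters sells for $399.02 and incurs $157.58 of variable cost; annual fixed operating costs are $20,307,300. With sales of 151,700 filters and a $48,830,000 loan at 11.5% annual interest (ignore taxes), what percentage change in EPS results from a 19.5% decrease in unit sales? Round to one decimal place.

At 151,700 units, contribution = 151,700 × $241.44 = $36,626,448.00.
EBIT = $36,626,448.00 − $20,307,300 = $16,319,148.00.
Interest = $5,615,450.00, so EBIT − I = $10,703,698.00.
Degree of combined leverage = contribution ÷ (EBIT − I) = $36,626,448.00 ÷ $10,703,698.00 = 3.4218.
%ΔEPS = DCL × %ΔSales = 3.4218 × -19.5% = -66.7%.

-66.7%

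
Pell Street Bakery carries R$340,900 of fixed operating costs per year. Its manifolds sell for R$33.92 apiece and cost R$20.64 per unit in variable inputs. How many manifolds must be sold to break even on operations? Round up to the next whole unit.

Unit CM = price − variable cost = R$33.92 − R$20.64 = R$13.28.
Units to break even: R$340,900 ÷ R$13.28 = 25,670.18, rounded up to 25,671.

25,671 manifolds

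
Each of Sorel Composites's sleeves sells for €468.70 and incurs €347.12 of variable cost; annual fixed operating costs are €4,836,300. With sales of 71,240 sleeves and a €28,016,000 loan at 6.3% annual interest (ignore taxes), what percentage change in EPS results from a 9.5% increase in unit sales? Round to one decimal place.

At 71,240 units, contribution = 71,240 × €121.58 = €8,661,359.20.
Operating income = contribution − fixed costs = €8,661,359.20 − €4,836,300 = €3,825,059.20.
Interest = €1,765,008.00, so EBIT − I = €2,060,051.20.
Degree of combined leverage = contribution ÷ (EBIT − I) = €8,661,359.20 ÷ €2,060,051.20 = 4.2044.
%ΔEPS = DCL × %ΔSales = 4.2044 × +9.5% = +39.9%.

+39.9%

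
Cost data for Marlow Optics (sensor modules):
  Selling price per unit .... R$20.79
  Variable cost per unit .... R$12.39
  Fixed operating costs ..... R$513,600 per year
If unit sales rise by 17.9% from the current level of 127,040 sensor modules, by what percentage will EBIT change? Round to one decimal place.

+34.5%

Total contribution margin = 127,040 × R$8.40 = R$1,067,136.00.
EBIT = R$1,067,136.00 − R$513,600 = R$553,536.00.
So DOL = total CM / EBIT = R$1,067,136.00 / R$553,536.00 = 1.9279.
Operating income changes by 1.9279 × +17.9% = +34.5%.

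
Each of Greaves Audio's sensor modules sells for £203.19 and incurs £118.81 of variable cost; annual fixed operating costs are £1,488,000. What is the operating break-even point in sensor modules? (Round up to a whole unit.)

17,635 sensor modules

Unit CM = price − variable cost = £203.19 − £118.81 = £84.38.
Break-even Q = £1,488,000 / £84.38 = 17,634.51 → 17,635 sensor modules.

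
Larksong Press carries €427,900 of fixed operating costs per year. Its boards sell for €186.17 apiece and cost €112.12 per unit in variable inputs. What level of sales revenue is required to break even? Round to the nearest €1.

Contribution margin per unit = €186.17 − €112.12 = €74.05, a CM ratio of €74.05 ÷ €186.17 = 0.3978.
Break-even sales = FC ÷ CM ratio = €427,900 × €186.17 / €74.05 = €1,075,789.

€1,075,789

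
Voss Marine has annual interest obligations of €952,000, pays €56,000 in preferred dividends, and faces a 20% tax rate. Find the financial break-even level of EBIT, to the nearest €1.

€1,022,000

Preferred dividends are paid after tax, so their pre-tax equivalent is €56,000 ÷ (1 − 0.20) = €70,000.00.
Financial break-even EBIT = interest + D_p ÷ (1 − t) = €952,000 + €70,000.00 = €1,022,000.00.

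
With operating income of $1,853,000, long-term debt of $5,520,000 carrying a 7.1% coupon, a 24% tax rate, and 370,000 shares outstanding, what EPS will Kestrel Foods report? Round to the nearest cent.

$3.00

Interest = $391,920.00, so EBT = $1,853,000 − $391,920.00 = $1,461,080.00.
After tax at 24%: net income = $1,461,080.00 × 0.76 = $1,110,420.80.
Per share: $1,110,420.80 / 370,000 shares = $3.00.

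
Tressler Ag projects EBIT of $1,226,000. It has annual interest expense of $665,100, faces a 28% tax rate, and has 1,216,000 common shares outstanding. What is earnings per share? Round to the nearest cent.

Interest = $665,100.00, so EBT = $1,226,000 − $665,100.00 = $560,900.00.
After tax at 28%: net income = $560,900.00 × 0.72 = $403,848.00.
Per share: $403,848.00 / 1,216,000 shares = $0.33.

$0.33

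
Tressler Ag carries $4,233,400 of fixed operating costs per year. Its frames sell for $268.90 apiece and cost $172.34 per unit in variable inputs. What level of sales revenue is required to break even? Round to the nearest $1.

CM per unit = $268.90 − $172.34 = $96.56; CM ratio = $96.56 / $268.90 = 0.3591.
Break-even sales = FC ÷ CM ratio = $4,233,400 × $268.90 / $96.56 = $11,789,160.

$11,789,160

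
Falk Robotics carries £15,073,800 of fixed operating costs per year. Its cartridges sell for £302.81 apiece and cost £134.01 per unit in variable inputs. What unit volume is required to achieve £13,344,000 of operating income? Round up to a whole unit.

Unit CM = price − variable cost = £302.81 − £134.01 = £168.80.
Need Q such that Q × £168.80 − £15,073,800 = £13,344,000, i.e. Q = £28,417,800 / £168.80 = 168,351.90 → 168,352.

168,352 cartridges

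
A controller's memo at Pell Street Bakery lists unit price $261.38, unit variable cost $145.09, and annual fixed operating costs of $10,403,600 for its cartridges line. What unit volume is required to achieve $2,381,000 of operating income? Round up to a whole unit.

109,938 cartridges

Contribution margin per unit = $261.38 − $145.09 = $116.29.
Units = (FC + target) / CM = ($10,403,600 + $2,381,000) / $116.29 = 109,937.23, so 109,938 cartridges.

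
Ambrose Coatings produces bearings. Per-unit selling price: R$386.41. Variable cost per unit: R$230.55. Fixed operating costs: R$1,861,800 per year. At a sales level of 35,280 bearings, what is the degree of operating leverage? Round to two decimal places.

At 35,280 units, contribution = 35,280 × R$155.86 = R$5,498,740.80.
Subtracting fixed costs: EBIT = R$5,498,740.80 − R$1,861,800 = R$3,636,940.80.
DOL = contribution ÷ EBIT = R$5,498,740.80 ÷ R$3,636,940.80 = 1.5119.

1.51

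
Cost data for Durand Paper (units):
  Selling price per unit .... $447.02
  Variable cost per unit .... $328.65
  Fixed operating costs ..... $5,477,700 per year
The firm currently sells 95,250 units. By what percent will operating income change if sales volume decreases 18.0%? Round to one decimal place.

-35.0%

At 95,250 units, contribution = 95,250 × $118.37 = $11,274,742.50.
EBIT = $11,274,742.50 − $5,477,700 = $5,797,042.50.
So DOL = total CM / EBIT = $11,274,742.50 / $5,797,042.50 = 1.9449.
Operating income changes by 1.9449 × -18.0% = -35.0%.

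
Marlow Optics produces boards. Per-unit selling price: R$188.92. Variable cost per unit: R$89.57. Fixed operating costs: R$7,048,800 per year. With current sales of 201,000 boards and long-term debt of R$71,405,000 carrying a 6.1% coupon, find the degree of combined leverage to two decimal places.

2.33

At 201,000 units, contribution = 201,000 × R$99.35 = R$19,969,350.00.
Operating income = contribution − fixed costs = R$19,969,350.00 − R$7,048,800 = R$12,920,550.00. Interest = R$4,355,705.00.
DOL = R$19,969,350.00 ÷ R$12,920,550.00 = 1.5455; DFL = R$12,920,550.00 ÷ R$8,564,845.00 = 1.5086.
Combined leverage = 1.5455 × 1.5086 = 2.3315.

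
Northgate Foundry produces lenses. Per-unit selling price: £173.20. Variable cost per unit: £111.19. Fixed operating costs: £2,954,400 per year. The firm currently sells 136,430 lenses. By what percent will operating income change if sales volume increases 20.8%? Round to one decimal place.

+32.0%

Total contribution margin = 136,430 × £62.01 = £8,460,024.30.
EBIT = £8,460,024.30 − £2,954,400 = £5,505,624.30.
DOL = contribution ÷ EBIT = £8,460,024.30 ÷ £5,505,624.30 = 1.5366.
So EBIT moves 1.5366 × (+20.8%) = +32.0%.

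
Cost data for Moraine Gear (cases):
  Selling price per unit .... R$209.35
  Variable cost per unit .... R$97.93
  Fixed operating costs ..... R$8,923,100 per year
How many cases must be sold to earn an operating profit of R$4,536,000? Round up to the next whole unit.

Unit CM = price − variable cost = R$209.35 − R$97.93 = R$111.42.
Need Q such that Q × R$111.42 − R$8,923,100 = R$4,536,000, i.e. Q = R$13,459,100 / R$111.42 = 120,796.09 → 120,797.

120,797 cases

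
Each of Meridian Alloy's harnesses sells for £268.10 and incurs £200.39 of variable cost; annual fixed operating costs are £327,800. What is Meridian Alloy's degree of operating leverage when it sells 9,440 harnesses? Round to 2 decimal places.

At 9,440 units, contribution = 9,440 × £67.71 = £639,182.40.
Subtracting fixed costs: EBIT = £639,182.40 − £327,800 = £311,382.40.
DOL = contribution ÷ EBIT = £639,182.40 ÷ £311,382.40 = 2.0527.

2.05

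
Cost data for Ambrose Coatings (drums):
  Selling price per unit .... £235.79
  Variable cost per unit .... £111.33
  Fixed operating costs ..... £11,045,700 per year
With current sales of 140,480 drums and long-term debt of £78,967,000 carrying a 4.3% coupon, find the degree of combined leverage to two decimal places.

5.75

Total contribution margin = 140,480 × £124.46 = £17,484,140.80.
EBIT = £17,484,140.80 − £11,045,700 = £6,438,440.80. Interest = £3,395,581.00, so EBIT − I = £3,042,859.80.
DCL = contribution ÷ (EBIT − I) = £17,484,140.80 ÷ £3,042,859.80 = 5.7460.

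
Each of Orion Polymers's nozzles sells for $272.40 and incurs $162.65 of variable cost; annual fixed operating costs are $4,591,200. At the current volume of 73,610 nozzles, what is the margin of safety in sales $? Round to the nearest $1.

$8,655,985

Contribution margin per unit = $272.40 − $162.65 = $109.75. Break-even units = $4,591,200 ÷ $109.75 = 41,833.26; break-even revenue = 41,833.26 × $272.40 = $11,395,379.32.
Current sales = 73,610 × $272.40 = $20,051,364.00.
Margin of safety = $20,051,364.00 − $11,395,379.32 = $8,655,985.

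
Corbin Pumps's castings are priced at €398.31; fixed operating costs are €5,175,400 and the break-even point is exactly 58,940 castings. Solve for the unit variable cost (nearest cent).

€310.50

At break-even, FC = Q × (P − VC), so P − VC = €5,175,400 ÷ 58,940 = €87.8079.
Variable cost per unit = €398.31 − €87.8079 = €310.50.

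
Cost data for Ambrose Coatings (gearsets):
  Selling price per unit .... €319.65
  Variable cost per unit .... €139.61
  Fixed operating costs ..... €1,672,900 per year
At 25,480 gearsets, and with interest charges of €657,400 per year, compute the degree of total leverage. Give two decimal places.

2.03

Contribution at this volume is 25,480 × €180.04 = €4,587,419.20.
EBIT = €4,587,419.20 − €1,672,900 = €2,914,519.20. Interest = €657,400.00, so EBIT − I = €2,257,119.20.
Degree of total leverage = total CM / (EBIT − interest) = €4,587,419.20 / €2,257,119.20 = 2.0324.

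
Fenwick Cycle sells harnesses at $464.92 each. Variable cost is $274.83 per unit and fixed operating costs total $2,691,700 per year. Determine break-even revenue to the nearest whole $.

$6,583,330

Contribution margin per unit = $464.92 − $274.83 = $190.09, a CM ratio of $190.09 ÷ $464.92 = 0.4089.
Break-even revenue = fixed costs × price ÷ CM = $2,691,700 × $464.92 ÷ $190.09 = $6,583,330.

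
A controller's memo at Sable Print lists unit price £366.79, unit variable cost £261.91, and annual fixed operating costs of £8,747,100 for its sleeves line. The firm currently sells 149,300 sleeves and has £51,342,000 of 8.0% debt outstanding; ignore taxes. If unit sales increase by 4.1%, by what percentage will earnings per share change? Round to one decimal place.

At 149,300 units, contribution = 149,300 × £104.88 = £15,658,584.00.
EBIT = £15,658,584.00 − £8,747,100 = £6,911,484.00.
After interest of £4,107,360.00, pre-tax earnings = £2,804,124.00.
DCL = total CM / (EBIT − I) = £15,658,584.00 / £2,804,124.00 = 5.5841.
%ΔEPS = DCL × %ΔSales = 5.5841 × +4.1% = +22.9%.

+22.9%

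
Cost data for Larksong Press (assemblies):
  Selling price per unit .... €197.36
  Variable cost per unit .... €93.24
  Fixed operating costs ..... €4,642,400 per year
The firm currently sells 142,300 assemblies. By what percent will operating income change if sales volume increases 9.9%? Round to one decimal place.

+14.4%

Total contribution margin = 142,300 × €104.12 = €14,816,276.00.
Subtracting fixed costs: EBIT = €14,816,276.00 − €4,642,400 = €10,173,876.00.
DOL = contribution ÷ EBIT = €14,816,276.00 ÷ €10,173,876.00 = 1.4563.
So EBIT moves 1.4563 × (+9.9%) = +14.4%.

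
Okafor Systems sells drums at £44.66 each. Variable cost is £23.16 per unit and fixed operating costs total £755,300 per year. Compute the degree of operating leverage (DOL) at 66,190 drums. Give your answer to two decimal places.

At 66,190 units, contribution = 66,190 × £21.50 = £1,423,085.00.
Operating income = contribution − fixed costs = £1,423,085.00 − £755,300 = £667,785.00.
Degree of operating leverage = £1,423,085.00 / £667,785.00 = 2.1311.

2.13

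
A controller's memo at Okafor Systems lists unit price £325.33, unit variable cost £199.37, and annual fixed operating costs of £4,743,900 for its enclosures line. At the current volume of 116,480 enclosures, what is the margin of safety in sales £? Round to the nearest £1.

Each unit contributes £325.33 − £199.37 = £125.96. Break-even units = £4,743,900 ÷ £125.96 = 37,661.96; break-even revenue = 37,661.96 × £325.33 = £12,252,564.20.
Actual sales revenue = 116,480 × £325.33 = £37,894,438.40.
Margin of safety = £37,894,438.40 − £12,252,564.20 = £25,641,874.

£25,641,874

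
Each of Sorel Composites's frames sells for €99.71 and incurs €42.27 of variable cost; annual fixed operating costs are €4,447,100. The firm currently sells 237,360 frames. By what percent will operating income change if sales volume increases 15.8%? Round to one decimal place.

Total contribution margin = 237,360 × €57.44 = €13,633,958.40.
EBIT = €13,633,958.40 − €4,447,100 = €9,186,858.40.
DOL = contribution ÷ EBIT = €13,633,958.40 ÷ €9,186,858.40 = 1.4841.
So EBIT moves 1.4841 × (+15.8%) = +23.4%.

+23.4%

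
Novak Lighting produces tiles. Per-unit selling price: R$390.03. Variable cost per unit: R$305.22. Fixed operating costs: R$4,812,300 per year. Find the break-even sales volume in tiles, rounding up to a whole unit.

Each unit contributes R$390.03 − R$305.22 = R$84.81.
Break-even volume = fixed costs ÷ CM per unit = R$4,812,300 ÷ R$84.81 = 56,742.13, so 56,743 tiles.

56,743 tiles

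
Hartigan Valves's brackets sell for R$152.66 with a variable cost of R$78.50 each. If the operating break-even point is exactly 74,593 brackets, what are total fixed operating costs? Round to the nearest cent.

R$5,531,816.88

Contribution margin per unit = R$152.66 − R$78.50 = R$74.16.
Since BE = FC / CM, FC = 74,593 × R$74.16 = R$5,531,816.88.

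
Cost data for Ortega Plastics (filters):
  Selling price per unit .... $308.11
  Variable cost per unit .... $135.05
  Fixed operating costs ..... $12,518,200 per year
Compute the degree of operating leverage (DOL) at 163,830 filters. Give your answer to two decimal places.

Contribution at this volume is 163,830 × $173.06 = $28,352,419.80.
EBIT = $28,352,419.80 − $12,518,200 = $15,834,219.80.
So DOL = total CM / EBIT = $28,352,419.80 / $15,834,219.80 = 1.7906.

1.79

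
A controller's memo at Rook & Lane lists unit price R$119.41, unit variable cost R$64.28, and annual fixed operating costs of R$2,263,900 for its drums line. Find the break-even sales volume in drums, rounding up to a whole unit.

Unit CM = price − variable cost = R$119.41 − R$64.28 = R$55.13.
Units to break even: R$2,263,900 ÷ R$55.13 = 41,064.76, rounded up to 41,065.

41,065 drums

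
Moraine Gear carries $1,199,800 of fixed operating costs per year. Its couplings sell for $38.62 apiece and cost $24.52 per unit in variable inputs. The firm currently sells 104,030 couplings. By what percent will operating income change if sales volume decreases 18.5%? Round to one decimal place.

-101.6%

At 104,030 units, contribution = 104,030 × $14.10 = $1,466,823.00.
EBIT = $1,466,823.00 − $1,199,800 = $267,023.00.
So DOL = total CM / EBIT = $1,466,823.00 / $267,023.00 = 5.4932.
Operating income changes by 5.4932 × -18.5% = -101.6%.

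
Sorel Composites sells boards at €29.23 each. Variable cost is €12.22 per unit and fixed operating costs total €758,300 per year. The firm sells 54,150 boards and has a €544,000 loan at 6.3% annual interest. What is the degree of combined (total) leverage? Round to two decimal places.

At 54,150 units, contribution = 54,150 × €17.01 = €921,091.50.
Operating income = contribution − fixed costs = €921,091.50 − €758,300 = €162,791.50. Interest = €34,272.00, so EBIT − I = €128,519.50.
Degree of total leverage = total CM / (EBIT − interest) = €921,091.50 / €128,519.50 = 7.1669.

7.17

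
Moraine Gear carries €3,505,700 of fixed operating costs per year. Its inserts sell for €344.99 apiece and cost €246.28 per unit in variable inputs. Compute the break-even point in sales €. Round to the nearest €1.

€12,252,370

CM per unit = €344.99 − €246.28 = €98.71; CM ratio = €98.71 / €344.99 = 0.2861.
Break-even revenue = fixed costs × price ÷ CM = €3,505,700 × €344.99 ÷ €98.71 = €12,252,370.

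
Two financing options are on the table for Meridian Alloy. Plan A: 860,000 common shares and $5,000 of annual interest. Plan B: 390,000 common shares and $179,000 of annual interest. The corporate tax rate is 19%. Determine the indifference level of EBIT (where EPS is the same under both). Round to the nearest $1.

$323,383

At indifference, (EBIT − 5,000)(1 − t)/860,000 = (EBIT − 179,000)(1 − t)/390,000.
Cancelling (1 − t) and cross-multiplying: 390,000·(EBIT − 5,000) = 860,000·(EBIT − 179,000).
EBIT × (860,000 − 390,000) = 179,000 × 860,000 − 5,000 × 390,000 = 151,990,000,000, so EBIT = 151,990,000,000 ÷ 470,000 = 323,382.98.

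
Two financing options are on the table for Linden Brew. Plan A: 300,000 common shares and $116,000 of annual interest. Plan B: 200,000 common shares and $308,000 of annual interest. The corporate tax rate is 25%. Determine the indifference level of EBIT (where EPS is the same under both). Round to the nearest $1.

$692,000

At indifference, (EBIT − 116,000)(1 − t)/300,000 = (EBIT − 308,000)(1 − t)/200,000.
The (1 − t) factor cancels: (EBIT − 116,000) × 200,000 = (EBIT − 308,000) × 300,000.
Solving, EBIT = (308,000·300,000 − 116,000·200,000) / (300,000 − 200,000) = 69,200,000,000 / 100,000 = 692,000.00.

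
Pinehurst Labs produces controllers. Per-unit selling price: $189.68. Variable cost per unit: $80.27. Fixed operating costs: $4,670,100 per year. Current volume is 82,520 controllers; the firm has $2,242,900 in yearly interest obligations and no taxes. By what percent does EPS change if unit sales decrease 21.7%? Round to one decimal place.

-92.6%

At 82,520 units, contribution = 82,520 × $109.41 = $9,028,513.20.
Operating income = contribution − fixed costs = $9,028,513.20 − $4,670,100 = $4,358,413.20.
Interest = $2,242,900.00, so EBIT − I = $2,115,513.20.
Degree of combined leverage = contribution ÷ (EBIT − I) = $9,028,513.20 ÷ $2,115,513.20 = 4.2678.
%ΔEPS = DCL × %ΔSales = 4.2678 × -21.7% = -92.6%.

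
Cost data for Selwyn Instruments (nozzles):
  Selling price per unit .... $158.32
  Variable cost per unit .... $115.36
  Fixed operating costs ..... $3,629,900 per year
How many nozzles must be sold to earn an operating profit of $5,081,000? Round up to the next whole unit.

202,768 nozzles

Unit CM = price − variable cost = $158.32 − $115.36 = $42.96.
Units = (FC + target) / CM = ($3,629,900 + $5,081,000) / $42.96 = 202,767.69, so 202,768 nozzles.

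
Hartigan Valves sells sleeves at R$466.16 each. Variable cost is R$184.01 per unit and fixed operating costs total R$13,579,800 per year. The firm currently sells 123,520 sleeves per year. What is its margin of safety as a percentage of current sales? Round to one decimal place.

Each unit contributes R$466.16 − R$184.01 = R$282.15. Break-even units = R$13,579,800 ÷ R$282.15 = 48,129.72; break-even revenue = 48,129.72 × R$466.16 = R$22,436,149.45.
Current sales = 123,520 × R$466.16 = R$57,580,083.20.
Margin of safety = (R$57,580,083.20 − R$22,436,149.45) ÷ R$57,580,083.20 = 61.0%.

61.0%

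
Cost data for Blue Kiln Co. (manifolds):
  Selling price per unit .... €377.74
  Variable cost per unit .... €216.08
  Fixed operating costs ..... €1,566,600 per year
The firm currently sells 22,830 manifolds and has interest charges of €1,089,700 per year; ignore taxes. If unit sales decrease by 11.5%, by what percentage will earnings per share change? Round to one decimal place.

Total contribution margin = 22,830 × €161.66 = €3,690,697.80.
Operating income = contribution − fixed costs = €3,690,697.80 − €1,566,600 = €2,124,097.80.
Interest = €1,089,700.00, so EBIT − I = €1,034,397.80.
Degree of combined leverage = contribution ÷ (EBIT − I) = €3,690,697.80 ÷ €1,034,397.80 = 3.5680.
%ΔEPS = DCL × %ΔSales = 3.5680 × -11.5% = -41.0%.

-41.0%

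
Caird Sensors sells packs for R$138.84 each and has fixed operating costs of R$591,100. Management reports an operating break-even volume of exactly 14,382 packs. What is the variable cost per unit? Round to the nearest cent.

R$97.74

Contribution per unit must be FC / Q = R$591,100 / 14,382 = R$41.1000.
Variable cost per unit = R$138.84 − R$41.1000 = R$97.74.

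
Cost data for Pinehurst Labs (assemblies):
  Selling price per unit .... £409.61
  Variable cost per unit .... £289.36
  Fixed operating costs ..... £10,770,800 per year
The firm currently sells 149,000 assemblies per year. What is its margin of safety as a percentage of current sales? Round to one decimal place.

39.9%

Unit CM = price − variable cost = £409.61 − £289.36 = £120.25. Break-even units = £10,770,800 ÷ £120.25 = 89,570.06; break-even revenue = 89,570.06 × £409.61 = £36,688,793.25.
Current sales = 149,000 × £409.61 = £61,031,890.00.
Margin of safety = (£61,031,890.00 − £36,688,793.25) ÷ £61,031,890.00 = 39.9%.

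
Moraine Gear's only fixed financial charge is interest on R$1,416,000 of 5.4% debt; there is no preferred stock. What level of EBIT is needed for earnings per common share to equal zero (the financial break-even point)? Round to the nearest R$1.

R$76,464

Annual interest = 5.4% × R$1,416,000 = R$76,464.00.
Without preferred stock the financial break-even is simply EBIT = interest = R$76,464.00.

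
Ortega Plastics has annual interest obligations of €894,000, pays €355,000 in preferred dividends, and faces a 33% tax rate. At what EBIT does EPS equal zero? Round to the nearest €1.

€1,423,851

Preferred dividends are paid after tax, so their pre-tax equivalent is €355,000 ÷ (1 − 0.33) = €529,850.75.
Financial break-even EBIT = interest + D_p ÷ (1 − t) = €894,000 + €529,850.75 = €1,423,850.75.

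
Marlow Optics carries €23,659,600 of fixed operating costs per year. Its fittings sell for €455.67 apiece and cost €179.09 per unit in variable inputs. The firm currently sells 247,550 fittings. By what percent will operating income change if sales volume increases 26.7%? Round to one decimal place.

At 247,550 units, contribution = 247,550 × €276.58 = €68,467,379.00.
Operating income = contribution − fixed costs = €68,467,379.00 − €23,659,600 = €44,807,779.00.
So DOL = total CM / EBIT = €68,467,379.00 / €44,807,779.00 = 1.5280.
%ΔEBIT = DOL × %ΔSales = 1.5280 × +26.7% = +40.8%.

+40.8%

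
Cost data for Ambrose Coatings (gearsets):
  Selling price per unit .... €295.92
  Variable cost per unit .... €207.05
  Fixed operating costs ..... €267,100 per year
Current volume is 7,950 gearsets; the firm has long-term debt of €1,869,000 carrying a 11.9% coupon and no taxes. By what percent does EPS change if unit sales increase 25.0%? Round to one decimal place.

At 7,950 units, contribution = 7,950 × €88.87 = €706,516.50.
Subtracting fixed costs: EBIT = €706,516.50 − €267,100 = €439,416.50.
Interest = €222,411.00, so EBIT − I = €217,005.50.
Degree of combined leverage = contribution ÷ (EBIT − I) = €706,516.50 ÷ €217,005.50 = 3.2558.
EPS therefore changes by 3.2558 × (+25.0%) = +81.4%.

+81.4%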